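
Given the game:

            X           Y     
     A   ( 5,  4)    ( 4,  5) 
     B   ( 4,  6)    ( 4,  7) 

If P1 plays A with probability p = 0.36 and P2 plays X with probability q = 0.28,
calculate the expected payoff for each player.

E[P1] = 4.1008, E[P2] = 6.0

Work:
E[P1] = p·q·π₁(A,X) + p·(1-q)·π₁(A,Y) + (1-p)·q·π₁(B,X) + (1-p)·(1-q)·π₁(B,Y)
= 0.36·0.28·5 + 0.36·0.72·4 + 0.64·0.28·4 + 0.64·0.72·4
= 4.1008

E[P2] = 6.0 (similar calculation)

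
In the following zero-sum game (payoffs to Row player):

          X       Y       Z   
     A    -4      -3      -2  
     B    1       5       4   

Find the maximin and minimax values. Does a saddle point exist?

Maximin = 1, Minimax = 1, Saddle: True

Work:
Row minimums: [-4, 1] → maximin = 1
Column maximums: [1, 5, 4] → minimax = 1
Saddle point exists! Game value = 1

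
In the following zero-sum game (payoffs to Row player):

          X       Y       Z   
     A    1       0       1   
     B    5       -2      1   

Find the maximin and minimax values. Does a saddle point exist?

Maximin = 0, Minimax = 0, Saddle: True

Work:
Row minimums: [0, -2] → maximin = 0
Column maximums: [5, 0, 1] → minimax = 0
Saddle point exists! Game value = 0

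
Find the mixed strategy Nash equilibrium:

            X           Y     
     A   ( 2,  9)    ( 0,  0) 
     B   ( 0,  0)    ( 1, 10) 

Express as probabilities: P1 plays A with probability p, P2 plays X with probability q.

p = 0.5263, q = 0.3333

Work:
Find probabilities that make opponent indifferent:
P2 chooses q to make P1 indifferent between A and B
P1 chooses p to make P2 indifferent between X and Y
Mixed NE: P1 plays (A: 0.5263, B: 0.4737), P2 plays (X: 0.3333, Y: 0.6667)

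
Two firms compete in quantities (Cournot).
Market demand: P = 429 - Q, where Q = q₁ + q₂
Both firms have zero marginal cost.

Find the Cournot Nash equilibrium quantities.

q₁* = q₂* = 143.0; P* = 143.0

Work:
Profit: π_i = P·q_i = (a - q_i - q_j)·q_i
FOC: ∂π_i/∂q_i = a - 2q_i - q_j = 0
Reaction function: q_i = (429 - q_j)/2
Symmetry: q* = 429/3 = 143.0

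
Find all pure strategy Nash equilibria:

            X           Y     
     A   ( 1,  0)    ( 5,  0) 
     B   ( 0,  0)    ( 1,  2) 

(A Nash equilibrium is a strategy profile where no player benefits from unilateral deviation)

Nash equilibrium: (A, X), (A, Y)

Work:
Best responses:
  P1 vs X: payoffs [1, 0] → best response A (payoff 1)
  P1 vs Y: payoffs [5, 1] → best response A (payoff 5)
  P2 vs A: payoffs [0, 0] → best response X/Y (payoff 0)
  P2 vs B: payoffs [0, 2] → best response Y (payoff 2)
Mutual best responses: (A,X), (A,Y) → Nash equilibria.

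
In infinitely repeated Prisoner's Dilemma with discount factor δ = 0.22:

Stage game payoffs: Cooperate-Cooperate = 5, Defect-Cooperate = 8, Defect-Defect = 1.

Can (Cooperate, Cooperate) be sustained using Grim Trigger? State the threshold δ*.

δ* = 0.4286; since δ = 0.22 < 0.4286, cooperation cannot be sustained

Work:
For Grim Trigger:
Cooperate forever: 5/(1-δ)
Defect then punished: 8 + 1·δ/(1-δ)
Need: 5/(1-δ) ≥ 8 + 1·δ/(1-δ)
Solving: δ ≥ (T-R)/(T-P) = (8-5)/(8-1) = 0.4286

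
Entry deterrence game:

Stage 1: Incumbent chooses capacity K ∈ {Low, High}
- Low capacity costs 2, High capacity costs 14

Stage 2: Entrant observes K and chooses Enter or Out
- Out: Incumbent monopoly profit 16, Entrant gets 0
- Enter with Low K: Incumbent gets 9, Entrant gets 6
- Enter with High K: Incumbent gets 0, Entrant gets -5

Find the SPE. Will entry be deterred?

SPE: (Low, Enter|Low, Out|High); Entry not deterred. Incumbent net profit = 7, Entrant gets 6

Work:
After Low K: Entrant enters (6 > 0)
After High K: Entrant stays out (-5 < 0)
Incumbent: Low → 9−2=7, High → 16−14=2
Incumbent chooses Low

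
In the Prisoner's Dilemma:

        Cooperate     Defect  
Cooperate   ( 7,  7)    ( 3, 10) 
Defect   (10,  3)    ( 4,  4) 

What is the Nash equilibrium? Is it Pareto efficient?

(Defect, Defect) is NE; not Pareto efficient

Work:
Defect dominates Cooperate for both players:
If P2 cooperates: Defect (10) > Cooperate (7)
If P2 defects: Defect (4) > Cooperate (3)
NE: (Defect, Defect) with payoff (4, 4)
But (Cooperate, Cooperate) = (7, 7) Pareto dominates (4, 4)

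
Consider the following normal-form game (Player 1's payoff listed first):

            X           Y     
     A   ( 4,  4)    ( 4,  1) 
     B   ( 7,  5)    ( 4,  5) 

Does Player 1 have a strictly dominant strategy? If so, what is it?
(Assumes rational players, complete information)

No strictly dominant strategy exists for Player 1

Work:
A strategy strictly dominates another if it gives a strictly higher payoff against every opponent action. Compare each pair of P1's strategies column-by-column:
  A vs B: [4 vs 7, 4 vs 4] → A does not strictly dominate B (column X: 4 ≤ 7)
  B vs A: [7 vs 4, 4 vs 4] → B does not strictly dominate A (column Y: 4 ≤ 4)
No single strategy strictly dominates all others → no strictly dominant strategy.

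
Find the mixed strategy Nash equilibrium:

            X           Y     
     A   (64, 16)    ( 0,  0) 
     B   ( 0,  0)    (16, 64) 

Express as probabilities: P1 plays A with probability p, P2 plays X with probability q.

p = 0.8, q = 0.2

Work:
Find probabilities that make opponent indifferent:
P2 chooses q to make P1 indifferent between A and B
P1 chooses p to make P2 indifferent between X and Y
Mixed NE: P1 plays (A: 0.8, B: 0.2), P2 plays (X: 0.2, Y: 0.8)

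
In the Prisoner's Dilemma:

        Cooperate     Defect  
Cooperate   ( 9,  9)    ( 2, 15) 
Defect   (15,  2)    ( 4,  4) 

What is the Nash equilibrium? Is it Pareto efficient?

(Defect, Defect) is NE; not Pareto efficient

Work:
Defect dominates Cooperate for both players:
If P2 cooperates: Defect (15) > Cooperate (9)
If P2 defects: Defect (4) > Cooperate (2)
NE: (Defect, Defect) with payoff (4, 4)
But (Cooperate, Cooperate) = (9, 9) Pareto dominates (4, 4)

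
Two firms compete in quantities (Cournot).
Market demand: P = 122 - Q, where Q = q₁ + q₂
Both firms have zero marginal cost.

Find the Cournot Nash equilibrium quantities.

q₁* = q₂* = 40.67; P* = 40.67

Work:
Profit: π_i = P·q_i = (a - q_i - q_j)·q_i
FOC: ∂π_i/∂q_i = a - 2q_i - q_j = 0
Reaction function: q_i = (122 - q_j)/2
Symmetry: q* = 122/3 = 40.67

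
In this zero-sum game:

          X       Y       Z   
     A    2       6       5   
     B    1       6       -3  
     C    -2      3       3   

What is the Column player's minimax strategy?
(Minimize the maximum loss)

Column should play X, value = 2

Work:
Column player minimizes Row's maximum payoff:
Column X: max payoff to Row = 2
Column Y: max payoff to Row = 6
Column Z: max payoff to Row = 5
Minimum is 2, achieved by column X.
Minimax strategy: X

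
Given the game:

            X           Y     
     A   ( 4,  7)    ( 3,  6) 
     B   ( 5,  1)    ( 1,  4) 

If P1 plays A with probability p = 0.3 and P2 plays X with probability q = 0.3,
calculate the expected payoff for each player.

E[P1] = 2.53, E[P2] = 4.06

Work:
E[P1] = p·q·π₁(A,X) + p·(1-q)·π₁(A,Y) + (1-p)·q·π₁(B,X) + (1-p)·(1-q)·π₁(B,Y)
= 0.3·0.3·4 + 0.3·0.7·3 + 0.7·0.3·5 + 0.7·0.7·1
= 2.53

E[P2] = 4.06 (similar calculation)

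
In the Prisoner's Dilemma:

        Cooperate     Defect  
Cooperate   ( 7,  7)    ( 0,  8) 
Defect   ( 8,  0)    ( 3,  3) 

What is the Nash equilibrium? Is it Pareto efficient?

(Defect, Defect) is NE; not Pareto efficient

Work:
Defect dominates Cooperate for both players:
If P2 cooperates: Defect (8) > Cooperate (7)
If P2 defects: Defect (3) > Cooperate (0)
NE: (Defect, Defect) with payoff (3, 3)
But (Cooperate, Cooperate) = (7, 7) Pareto dominates (3, 3)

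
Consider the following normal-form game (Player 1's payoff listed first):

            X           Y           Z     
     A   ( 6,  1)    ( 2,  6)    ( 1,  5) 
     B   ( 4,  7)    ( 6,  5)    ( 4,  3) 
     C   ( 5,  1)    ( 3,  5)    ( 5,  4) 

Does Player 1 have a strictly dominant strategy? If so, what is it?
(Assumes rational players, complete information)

No strictly dominant strategy exists for Player 1

Work:
A strategy strictly dominates another if it gives a strictly higher payoff against every opponent action. Compare each pair of P1's strategies column-by-column:
  A vs B: [6 vs 4, 2 vs 6, 1 vs 4] → A does not strictly dominate B (column Y: 2 ≤ 6)
  A vs C: [6 vs 5, 2 vs 3, 1 vs 5] → A does not strictly dominate C (column Y: 2 ≤ 3)
  B vs A: [4 vs 6, 6 vs 2, 4 vs 1] → B does not strictly dominate A (column X: 4 ≤ 6)
  B vs C: [4 vs 5, 6 vs 3, 4 vs 5] → B does not strictly dominate C (column X: 4 ≤ 5)
  C vs A: [5 vs 6, 3 vs 2, 5 vs 1] → C does not strictly dominate A (column X: 5 ≤ 6)
  C vs B: [5 vs 4, 3 vs 6, 5 vs 4] → C does not strictly dominate B (column Y: 3 ≤ 6)
No single strategy strictly dominates all others → no strictly dominant strategy.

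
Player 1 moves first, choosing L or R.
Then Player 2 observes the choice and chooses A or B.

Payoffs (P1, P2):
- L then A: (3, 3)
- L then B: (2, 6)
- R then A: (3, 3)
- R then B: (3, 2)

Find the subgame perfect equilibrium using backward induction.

P1 plays R, P2 plays B after L and A after R; Payoff (3, 3)

Work:
Backward induction:
After L: P2 chooses B → P1 gets 2
After R: P2 chooses A → P1 gets 3
P1 chooses R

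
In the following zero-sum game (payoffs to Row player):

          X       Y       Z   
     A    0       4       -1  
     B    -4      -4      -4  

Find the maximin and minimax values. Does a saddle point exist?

Maximin = -1, Minimax = -1, Saddle: True

Work:
Row minimums: [-1, -4] → maximin = -1
Column maximums: [0, 4, -1] → minimax = -1
Saddle point exists! Game value = -1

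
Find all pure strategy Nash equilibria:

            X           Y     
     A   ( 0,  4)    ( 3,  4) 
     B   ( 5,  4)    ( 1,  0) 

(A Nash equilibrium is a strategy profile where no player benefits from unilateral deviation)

Nash equilibrium: (A, Y), (B, X)

Work:
Best responses:
  P1 vs X: payoffs [0, 5] → best response B (payoff 5)
  P1 vs Y: payoffs [3, 1] → best response A (payoff 3)
  P2 vs A: payoffs [4, 4] → best response X/Y (payoff 4)
  P2 vs B: payoffs [4, 0] → best response X (payoff 4)
Mutual best responses: (A,Y), (B,X) → Nash equilibria.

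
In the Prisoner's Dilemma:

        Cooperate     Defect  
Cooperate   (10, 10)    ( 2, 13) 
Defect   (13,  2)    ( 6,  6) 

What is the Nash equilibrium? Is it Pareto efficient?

(Defect, Defect) is NE; not Pareto efficient

Work:
Defect dominates Cooperate for both players:
If P2 cooperates: Defect (13) > Cooperate (10)
If P2 defects: Defect (6) > Cooperate (2)
NE: (Defect, Defect) with payoff (6, 6)
But (Cooperate, Cooperate) = (10, 10) Pareto dominates (6, 6)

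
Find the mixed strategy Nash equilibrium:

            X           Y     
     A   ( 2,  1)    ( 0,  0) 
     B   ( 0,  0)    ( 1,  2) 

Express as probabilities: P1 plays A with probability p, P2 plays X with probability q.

p = 0.6667, q = 0.3333

Work:
Find probabilities that make opponent indifferent:
P2 chooses q to make P1 indifferent between A and B
P1 chooses p to make P2 indifferent between X and Y
Mixed NE: P1 plays (A: 0.6667, B: 0.3333), P2 plays (X: 0.3333, Y: 0.6667)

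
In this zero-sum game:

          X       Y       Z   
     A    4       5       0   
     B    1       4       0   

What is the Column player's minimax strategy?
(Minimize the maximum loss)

Column should play Z, value = 0

Work:
Column player minimizes Row's maximum payoff:
Column X: max payoff to Row = 4
Column Y: max payoff to Row = 5
Column Z: max payoff to Row = 0
Minimum is 0, achieved by column Z.
Minimax strategy: Z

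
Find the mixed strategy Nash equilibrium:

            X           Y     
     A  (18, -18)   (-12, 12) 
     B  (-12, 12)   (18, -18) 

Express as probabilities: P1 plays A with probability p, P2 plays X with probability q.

p = 0.5, q = 0.5

Work:
Find probabilities that make opponent indifferent:
P2 chooses q to make P1 indifferent between A and B
P1 chooses p to make P2 indifferent between X and Y
Mixed NE: P1 plays (A: 0.5, B: 0.5), P2 plays (X: 0.5, Y: 0.5)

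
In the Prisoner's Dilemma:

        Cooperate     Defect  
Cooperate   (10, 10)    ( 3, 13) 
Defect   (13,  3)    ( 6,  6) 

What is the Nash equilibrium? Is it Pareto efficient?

(Defect, Defect) is NE; not Pareto efficient

Work:
Defect dominates Cooperate for both players:
If P2 cooperates: Defect (13) > Cooperate (10)
If P2 defects: Defect (6) > Cooperate (3)
NE: (Defect, Defect) with payoff (6, 6)
But (Cooperate, Cooperate) = (10, 10) Pareto dominates (6, 6)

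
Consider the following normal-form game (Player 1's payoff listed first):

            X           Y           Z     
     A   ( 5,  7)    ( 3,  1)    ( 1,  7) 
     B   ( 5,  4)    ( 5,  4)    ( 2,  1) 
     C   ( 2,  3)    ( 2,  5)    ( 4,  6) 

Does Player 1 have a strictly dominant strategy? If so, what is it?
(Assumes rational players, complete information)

No strictly dominant strategy exists for Player 1

Work:
A strategy strictly dominates another if it gives a strictly higher payoff against every opponent action. Compare each pair of P1's strategies column-by-column:
  A vs B: [5 vs 5, 3 vs 5, 1 vs 2] → A does not strictly dominate B (column X: 5 ≤ 5)
  A vs C: [5 vs 2, 3 vs 2, 1 vs 4] → A does not strictly dominate C (column Z: 1 ≤ 4)
  B vs A: [5 vs 5, 5 vs 3, 2 vs 1] → B does not strictly dominate A (column X: 5 ≤ 5)
  B vs C: [5 vs 2, 5 vs 2, 2 vs 4] → B does not strictly dominate C (column Z: 2 ≤ 4)
  C vs A: [2 vs 5, 2 vs 3, 4 vs 1] → C does not strictly dominate A (column X: 2 ≤ 5)
  C vs B: [2 vs 5, 2 vs 5, 4 vs 2] → C does not strictly dominate B (column X: 2 ≤ 5)
No single strategy strictly dominates all others → no strictly dominant strategy.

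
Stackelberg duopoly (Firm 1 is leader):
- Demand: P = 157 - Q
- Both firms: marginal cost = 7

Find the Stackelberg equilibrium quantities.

q₁* (leader) = 75.0, q₂* (follower) = 37.5

Work:
Follower's reaction: q₂ = (a - c - q₁)/2
Leader substitutes: π₁ = q₁·(a - q₁ - (a-c-q₁)/2 - c)
FOC: q₁* = (157 - 7)/2 = 75.00
Then: q₂* = (157 - 7 - 75.0)/2 = 37.50
Leader has first-mover advantage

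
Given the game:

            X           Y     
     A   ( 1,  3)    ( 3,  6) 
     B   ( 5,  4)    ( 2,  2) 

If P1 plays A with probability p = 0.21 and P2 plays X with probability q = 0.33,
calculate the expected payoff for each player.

E[P1] = 2.8535, E[P2] = 3.1535

Work:
E[P1] = p·q·π₁(A,X) + p·(1-q)·π₁(A,Y) + (1-p)·q·π₁(B,X) + (1-p)·(1-q)·π₁(B,Y)
= 0.21·0.33·1 + 0.21·0.67·3 + 0.79·0.33·5 + 0.79·0.67·2
= 2.8535

E[P2] = 3.1535 (similar calculation)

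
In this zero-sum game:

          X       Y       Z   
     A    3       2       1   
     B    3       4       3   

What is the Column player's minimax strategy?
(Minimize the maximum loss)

Column should play X or Z (all achieve the minimum), value = 3

Work:
Column player minimizes Row's maximum payoff:
Column X: max payoff to Row = 3
Column Y: max payoff to Row = 4
Column Z: max payoff to Row = 3
Minimum is 3, achieved by columns X, Z (tied).
Each of X or Z is a minimax strategy.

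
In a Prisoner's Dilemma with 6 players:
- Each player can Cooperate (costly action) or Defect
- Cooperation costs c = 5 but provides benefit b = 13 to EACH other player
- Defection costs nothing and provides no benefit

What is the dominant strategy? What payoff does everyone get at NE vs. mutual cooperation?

Dominant: Defect; NE payoff = 0; Coop payoff = 60

Work:
Defect dominates (saves cost c = 5, benefit to others is external)
NE: All defect → everyone gets 0
If all cooperate: each receives (5)×13 - 5 = 60
Social dilemma: 60 > 0 but NE gives 0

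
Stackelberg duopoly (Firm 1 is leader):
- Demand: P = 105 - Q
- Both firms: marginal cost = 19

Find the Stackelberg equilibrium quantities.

q₁* (leader) = 43.0, q₂* (follower) = 21.5

Work:
Follower's reaction: q₂ = (a - c - q₁)/2
Leader substitutes: π₁ = q₁·(a - q₁ - (a-c-q₁)/2 - c)
FOC: q₁* = (105 - 19)/2 = 43.00
Then: q₂* = (105 - 19 - 43.0)/2 = 21.50
Leader has first-mover advantage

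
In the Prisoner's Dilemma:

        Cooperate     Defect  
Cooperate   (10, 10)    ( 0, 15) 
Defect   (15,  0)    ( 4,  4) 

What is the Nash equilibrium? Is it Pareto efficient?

(Defect, Defect) is NE; not Pareto efficient

Work:
Defect dominates Cooperate for both players:
If P2 cooperates: Defect (15) > Cooperate (10)
If P2 defects: Defect (4) > Cooperate (0)
NE: (Defect, Defect) with payoff (4, 4)
But (Cooperate, Cooperate) = (10, 10) Pareto dominates (4, 4)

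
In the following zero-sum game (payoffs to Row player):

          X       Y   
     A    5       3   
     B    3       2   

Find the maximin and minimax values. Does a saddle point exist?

Maximin = 3, Minimax = 3, Saddle: True

Work:
Row minimums: [3, 2] → maximin = 3
Column maximums: [5, 3] → minimax = 3
Saddle point exists! Game value = 3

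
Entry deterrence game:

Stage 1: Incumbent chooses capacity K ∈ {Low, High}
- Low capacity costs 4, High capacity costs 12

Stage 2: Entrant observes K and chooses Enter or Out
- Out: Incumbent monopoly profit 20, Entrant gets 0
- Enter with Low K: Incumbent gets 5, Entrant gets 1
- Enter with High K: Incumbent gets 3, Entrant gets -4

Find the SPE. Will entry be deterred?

SPE: (High, Enter|Low, Out|High); Entry deterred. Incumbent net profit = 8

Work:
After Low K: Entrant enters (1 > 0)
After High K: Entrant stays out (-4 < 0)
Incumbent: Low → 5−4=1, High → 20−12=8
Incumbent chooses High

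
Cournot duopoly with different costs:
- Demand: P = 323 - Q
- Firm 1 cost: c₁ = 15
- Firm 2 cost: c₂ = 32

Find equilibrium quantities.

q₁* = 108.33, q₂* = 91.33

Work:
Reaction: q₁ = (323 - 15 - q₂)/2
Reaction: q₂ = (323 - 32 - q₁)/2
Solve simultaneously:
q₁* = (323 - 2×15 + 32)/3 = 108.33
q₂* = (323 - 2×32 + 15)/3 = 91.33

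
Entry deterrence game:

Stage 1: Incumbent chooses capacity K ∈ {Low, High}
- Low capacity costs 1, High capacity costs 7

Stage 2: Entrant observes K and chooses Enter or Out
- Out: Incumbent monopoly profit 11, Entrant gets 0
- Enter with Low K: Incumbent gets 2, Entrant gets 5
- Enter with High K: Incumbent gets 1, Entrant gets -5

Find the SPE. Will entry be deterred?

SPE: (High, Enter|Low, Out|High); Entry deterred. Incumbent net profit = 4

Work:
After Low K: Entrant enters (5 > 0)
After High K: Entrant stays out (-5 < 0)
Incumbent: Low → 2−1=1, High → 11−7=4
Incumbent chooses High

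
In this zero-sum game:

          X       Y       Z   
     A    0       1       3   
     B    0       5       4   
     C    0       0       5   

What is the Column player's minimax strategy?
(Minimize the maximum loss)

Column should play X, value = 0

Work:
Column player minimizes Row's maximum payoff:
Column X: max payoff to Row = 0
Column Y: max payoff to Row = 5
Column Z: max payoff to Row = 5
Minimum is 0, achieved by column X.
Minimax strategy: X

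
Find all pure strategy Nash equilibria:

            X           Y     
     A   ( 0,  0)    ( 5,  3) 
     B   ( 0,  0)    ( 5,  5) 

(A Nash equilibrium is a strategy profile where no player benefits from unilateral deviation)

Nash equilibrium: (A, Y), (B, Y)

Work:
Best responses:
  P1 vs X: payoffs [0, 0] → best response A/B (payoff 0)
  P1 vs Y: payoffs [5, 5] → best response A/B (payoff 5)
  P2 vs A: payoffs [0, 3] → best response Y (payoff 3)
  P2 vs B: payoffs [0, 5] → best response Y (payoff 5)
Mutual best responses: (A,Y), (B,Y) → Nash equilibria.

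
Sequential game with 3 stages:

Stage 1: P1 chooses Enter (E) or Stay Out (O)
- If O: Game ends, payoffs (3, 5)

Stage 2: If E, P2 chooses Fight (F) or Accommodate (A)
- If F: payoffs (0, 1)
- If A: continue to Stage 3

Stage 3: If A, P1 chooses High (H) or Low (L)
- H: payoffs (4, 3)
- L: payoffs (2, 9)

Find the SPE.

SPE: (E, A, H); Outcome (4, 3)

Work:
Stage 3: P1 chooses H (4 vs 2)
Stage 2: P2: F->1, A->3 (anticipating H). Choose A
Stage 1: P1: O->3, E->4 (anticipating A, H). Choose E
SPE path: E -> A -> H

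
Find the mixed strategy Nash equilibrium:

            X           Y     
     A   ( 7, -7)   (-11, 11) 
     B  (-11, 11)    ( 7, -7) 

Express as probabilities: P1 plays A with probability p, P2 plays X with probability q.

p = 0.5, q = 0.5

Work:
Find probabilities that make opponent indifferent:
P2 chooses q to make P1 indifferent between A and B
P1 chooses p to make P2 indifferent between X and Y
Mixed NE: P1 plays (A: 0.5, B: 0.5), P2 plays (X: 0.5, Y: 0.5)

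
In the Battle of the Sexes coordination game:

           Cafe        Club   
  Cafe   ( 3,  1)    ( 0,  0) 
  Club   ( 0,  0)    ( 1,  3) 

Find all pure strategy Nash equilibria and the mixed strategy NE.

Pure NE: (Cafe, Cafe) and (Club, Club); Mixed NE: p = 0.75, q = 0.25

Work:
Check pure NE:
(Cafe, Cafe): (3, 1) - no unilateral deviation beneficial
(Club, Club): (1, 3) - no unilateral deviation beneficial
Mixed NE: P1 plays Cafe with p = 0.75, P2 plays Cafe with q = 0.25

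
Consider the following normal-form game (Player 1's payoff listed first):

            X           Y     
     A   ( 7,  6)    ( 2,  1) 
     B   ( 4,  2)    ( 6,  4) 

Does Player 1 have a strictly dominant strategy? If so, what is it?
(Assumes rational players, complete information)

No strictly dominant strategy exists for Player 1

Work:
A strategy strictly dominates another if it gives a strictly higher payoff against every opponent action. Compare each pair of P1's strategies column-by-column:
  A vs B: [7 vs 4, 2 vs 6] → A does not strictly dominate B (column Y: 2 ≤ 6)
  B vs A: [4 vs 7, 6 vs 2] → B does not strictly dominate A (column X: 4 ≤ 7)
No single strategy strictly dominates all others → no strictly dominant strategy.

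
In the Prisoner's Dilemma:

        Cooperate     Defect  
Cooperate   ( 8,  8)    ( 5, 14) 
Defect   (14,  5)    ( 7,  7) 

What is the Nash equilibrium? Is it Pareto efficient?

(Defect, Defect) is NE; not Pareto efficient

Work:
Defect dominates Cooperate for both players:
If P2 cooperates: Defect (14) > Cooperate (8)
If P2 defects: Defect (7) > Cooperate (5)
NE: (Defect, Defect) with payoff (7, 7)
But (Cooperate, Cooperate) = (8, 8) Pareto dominates (7, 7)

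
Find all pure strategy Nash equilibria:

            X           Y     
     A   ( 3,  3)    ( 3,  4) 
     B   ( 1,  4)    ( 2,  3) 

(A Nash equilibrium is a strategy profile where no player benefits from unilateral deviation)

Nash equilibrium: (A, Y)

Work:
Best responses:
  P1 vs X: payoffs [3, 1] → best response A (payoff 3)
  P1 vs Y: payoffs [3, 2] → best response A (payoff 3)
  P2 vs A: payoffs [3, 4] → best response Y (payoff 4)
  P2 vs B: payoffs [4, 3] → best response X (payoff 4)
Mutual best responses: (A,Y) → Nash equilibria.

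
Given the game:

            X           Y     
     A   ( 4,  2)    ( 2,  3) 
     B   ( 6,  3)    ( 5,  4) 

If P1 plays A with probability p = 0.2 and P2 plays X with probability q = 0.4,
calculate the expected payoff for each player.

E[P1] = 4.88, E[P2] = 3.4

Work:
E[P1] = p·q·π₁(A,X) + p·(1-q)·π₁(A,Y) + (1-p)·q·π₁(B,X) + (1-p)·(1-q)·π₁(B,Y)
= 0.2·0.4·4 + 0.2·0.6·2 + 0.8·0.4·6 + 0.8·0.6·5
= 4.88

E[P2] = 3.4 (similar calculation)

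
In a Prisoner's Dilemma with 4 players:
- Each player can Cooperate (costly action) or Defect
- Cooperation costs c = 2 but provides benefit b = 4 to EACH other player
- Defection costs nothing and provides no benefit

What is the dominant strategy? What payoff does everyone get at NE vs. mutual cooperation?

Dominant: Defect; NE payoff = 0; Coop payoff = 10

Work:
Defect dominates (saves cost c = 2, benefit to others is external)
NE: All defect → everyone gets 0
If all cooperate: each receives (3)×4 - 2 = 10
Social dilemma: 10 > 0 but NE gives 0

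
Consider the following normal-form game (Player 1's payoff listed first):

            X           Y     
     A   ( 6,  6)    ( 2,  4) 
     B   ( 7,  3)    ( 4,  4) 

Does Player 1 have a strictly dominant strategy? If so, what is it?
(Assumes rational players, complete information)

Yes, Player 1's strictly dominant strategy is B

Work:
A strategy strictly dominates another if it gives a strictly higher payoff against every opponent action. Compare each pair of P1's strategies column-by-column:
  A vs B: [6 vs 7, 2 vs 4] → A does not strictly dominate B (column X: 6 ≤ 7)
  B vs A: [7 vs 6, 4 vs 2] → B strictly dominates A
B strictly dominates every other strategy → strictly dominant.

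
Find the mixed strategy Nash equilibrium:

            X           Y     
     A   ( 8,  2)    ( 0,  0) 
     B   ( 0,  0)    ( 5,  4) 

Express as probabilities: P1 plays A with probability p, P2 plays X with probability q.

p = 0.6667, q = 0.3846

Work:
Find probabilities that make opponent indifferent:
P2 chooses q to make P1 indifferent between A and B
P1 chooses p to make P2 indifferent between X and Y
Mixed NE: P1 plays (A: 0.6667, B: 0.3333), P2 plays (X: 0.3846, Y: 0.6154)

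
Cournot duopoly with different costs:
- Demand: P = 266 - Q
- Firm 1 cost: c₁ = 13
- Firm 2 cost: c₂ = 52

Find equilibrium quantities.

q₁* = 97.33, q₂* = 58.33

Work:
Reaction: q₁ = (266 - 13 - q₂)/2
Reaction: q₂ = (266 - 52 - q₁)/2
Solve simultaneously:
q₁* = (266 - 2×13 + 52)/3 = 97.33
q₂* = (266 - 2×52 + 13)/3 = 58.33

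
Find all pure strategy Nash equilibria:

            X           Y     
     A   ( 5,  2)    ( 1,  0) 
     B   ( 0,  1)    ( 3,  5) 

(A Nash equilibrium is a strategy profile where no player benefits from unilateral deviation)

Nash equilibrium: (A, X), (B, Y)

Work:
Best responses:
  P1 vs X: payoffs [5, 0] → best response A (payoff 5)
  P1 vs Y: payoffs [1, 3] → best response B (payoff 3)
  P2 vs A: payoffs [2, 0] → best response X (payoff 2)
  P2 vs B: payoffs [1, 5] → best response Y (payoff 5)
Mutual best responses: (A,X), (B,Y) → Nash equilibria.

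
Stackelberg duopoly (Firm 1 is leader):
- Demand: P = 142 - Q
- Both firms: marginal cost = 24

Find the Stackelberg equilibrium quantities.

q₁* (leader) = 59.0, q₂* (follower) = 29.5

Work:
Follower's reaction: q₂ = (a - c - q₁)/2
Leader substitutes: π₁ = q₁·(a - q₁ - (a-c-q₁)/2 - c)
FOC: q₁* = (142 - 24)/2 = 59.00
Then: q₂* = (142 - 24 - 59.0)/2 = 29.50
Leader has first-mover advantage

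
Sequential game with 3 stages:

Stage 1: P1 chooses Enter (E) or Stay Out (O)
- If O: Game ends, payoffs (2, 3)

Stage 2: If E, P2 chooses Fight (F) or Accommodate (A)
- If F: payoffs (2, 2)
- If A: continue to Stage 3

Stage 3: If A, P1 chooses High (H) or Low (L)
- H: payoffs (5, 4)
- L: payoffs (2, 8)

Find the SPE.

SPE: (E, A, H); Outcome (5, 4)

Work:
Stage 3: P1 chooses H (5 vs 2)
Stage 2: P2: F->2, A->4 (anticipating H). Choose A
Stage 1: P1: O->2, E->5 (anticipating A, H). Choose E
SPE path: E -> A -> H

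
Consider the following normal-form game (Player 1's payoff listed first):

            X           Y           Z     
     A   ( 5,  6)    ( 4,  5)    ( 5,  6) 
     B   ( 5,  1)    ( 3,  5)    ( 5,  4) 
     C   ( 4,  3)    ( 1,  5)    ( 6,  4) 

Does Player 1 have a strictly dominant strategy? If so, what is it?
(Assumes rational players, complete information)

No strictly dominant strategy exists for Player 1

Work:
A strategy strictly dominates another if it gives a strictly higher payoff against every opponent action. Compare each pair of P1's strategies column-by-column:
  A vs B: [5 vs 5, 4 vs 3, 5 vs 5] → A does not strictly dominate B (column X: 5 ≤ 5)
  A vs C: [5 vs 4, 4 vs 1, 5 vs 6] → A does not strictly dominate C (column Z: 5 ≤ 6)
  B vs A: [5 vs 5, 3 vs 4, 5 vs 5] → B does not strictly dominate A (column X: 5 ≤ 5)
  B vs C: [5 vs 4, 3 vs 1, 5 vs 6] → B does not strictly dominate C (column Z: 5 ≤ 6)
  C vs A: [4 vs 5, 1 vs 4, 6 vs 5] → C does not strictly dominate A (column X: 4 ≤ 5)
  C vs B: [4 vs 5, 1 vs 3, 6 vs 5] → C does not strictly dominate B (column X: 4 ≤ 5)
No single strategy strictly dominates all others → no strictly dominant strategy.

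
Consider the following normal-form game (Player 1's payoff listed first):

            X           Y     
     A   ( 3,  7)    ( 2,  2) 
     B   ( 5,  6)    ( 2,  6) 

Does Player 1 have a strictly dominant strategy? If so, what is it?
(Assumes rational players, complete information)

No strictly dominant strategy exists for Player 1

Work:
A strategy strictly dominates another if it gives a strictly higher payoff against every opponent action. Compare each pair of P1's strategies column-by-column:
  A vs B: [3 vs 5, 2 vs 2] → A does not strictly dominate B (column X: 3 ≤ 5)
  B vs A: [5 vs 3, 2 vs 2] → B does not strictly dominate A (column Y: 2 ≤ 2)
No single strategy strictly dominates all others → no strictly dominant strategy.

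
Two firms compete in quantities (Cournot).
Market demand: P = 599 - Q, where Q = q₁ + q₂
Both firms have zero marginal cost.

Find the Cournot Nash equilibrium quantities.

q₁* = q₂* = 199.67; P* = 199.67

Work:
Profit: π_i = P·q_i = (a - q_i - q_j)·q_i
FOC: ∂π_i/∂q_i = a - 2q_i - q_j = 0
Reaction function: q_i = (599 - q_j)/2
Symmetry: q* = 599/3 = 199.67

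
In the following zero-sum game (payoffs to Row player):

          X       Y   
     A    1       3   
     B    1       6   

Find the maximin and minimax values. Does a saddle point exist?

Maximin = 1, Minimax = 1, Saddle: True

Work:
Row minimums: [1, 1] → maximin = 1
Column maximums: [1, 6] → minimax = 1
Saddle point exists! Game value = 1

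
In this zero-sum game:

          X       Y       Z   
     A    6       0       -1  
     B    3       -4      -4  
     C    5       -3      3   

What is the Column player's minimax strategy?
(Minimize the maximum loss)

Column should play Y, value = 0

Work:
Column player minimizes Row's maximum payoff:
Column X: max payoff to Row = 6
Column Y: max payoff to Row = 0
Column Z: max payoff to Row = 3
Minimum is 0, achieved by column Y.
Minimax strategy: Y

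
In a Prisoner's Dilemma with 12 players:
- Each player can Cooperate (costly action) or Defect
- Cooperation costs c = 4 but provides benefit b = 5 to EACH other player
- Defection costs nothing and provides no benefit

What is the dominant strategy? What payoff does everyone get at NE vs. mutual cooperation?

Dominant: Defect; NE payoff = 0; Coop payoff = 51

Work:
Defect dominates (saves cost c = 4, benefit to others is external)
NE: All defect → everyone gets 0
If all cooperate: each receives (11)×5 - 4 = 51
Social dilemma: 51 > 0 but NE gives 0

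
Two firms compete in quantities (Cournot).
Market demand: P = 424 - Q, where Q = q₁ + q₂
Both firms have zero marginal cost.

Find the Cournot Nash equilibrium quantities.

q₁* = q₂* = 141.33; P* = 141.33

Work:
Profit: π_i = P·q_i = (a - q_i - q_j)·q_i
FOC: ∂π_i/∂q_i = a - 2q_i - q_j = 0
Reaction function: q_i = (424 - q_j)/2
Symmetry: q* = 424/3 = 141.33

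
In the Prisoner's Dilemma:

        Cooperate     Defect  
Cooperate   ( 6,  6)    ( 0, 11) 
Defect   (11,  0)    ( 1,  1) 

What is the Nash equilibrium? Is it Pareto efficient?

(Defect, Defect) is NE; not Pareto efficient

Work:
Defect dominates Cooperate for both players:
If P2 cooperates: Defect (11) > Cooperate (6)
If P2 defects: Defect (1) > Cooperate (0)
NE: (Defect, Defect) with payoff (1, 1)
But (Cooperate, Cooperate) = (6, 6) Pareto dominates (1, 1)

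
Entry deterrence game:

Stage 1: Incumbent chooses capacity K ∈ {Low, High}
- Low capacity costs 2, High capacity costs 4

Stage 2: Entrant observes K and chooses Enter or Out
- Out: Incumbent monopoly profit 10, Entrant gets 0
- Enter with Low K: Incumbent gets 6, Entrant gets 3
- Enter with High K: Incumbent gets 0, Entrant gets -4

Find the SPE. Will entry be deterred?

SPE: (High, Enter|Low, Out|High); Entry deterred. Incumbent net profit = 6

Work:
After Low K: Entrant enters (3 > 0)
After High K: Entrant stays out (-4 < 0)
Incumbent: Low → 6−2=4, High → 10−4=6
Incumbent chooses High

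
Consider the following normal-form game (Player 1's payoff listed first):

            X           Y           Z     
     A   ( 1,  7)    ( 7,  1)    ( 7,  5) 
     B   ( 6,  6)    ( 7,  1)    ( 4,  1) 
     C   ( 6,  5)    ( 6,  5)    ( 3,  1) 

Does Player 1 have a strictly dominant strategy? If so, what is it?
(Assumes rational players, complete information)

No strictly dominant strategy exists for Player 1

Work:
A strategy strictly dominates another if it gives a strictly higher payoff against every opponent action. Compare each pair of P1's strategies column-by-column:
  A vs B: [1 vs 6, 7 vs 7, 7 vs 4] → A does not strictly dominate B (column X: 1 ≤ 6)
  A vs C: [1 vs 6, 7 vs 6, 7 vs 3] → A does not strictly dominate C (column X: 1 ≤ 6)
  B vs A: [6 vs 1, 7 vs 7, 4 vs 7] → B does not strictly dominate A (column Y: 7 ≤ 7)
  B vs C: [6 vs 6, 7 vs 6, 4 vs 3] → B does not strictly dominate C (column X: 6 ≤ 6)
  C vs A: [6 vs 1, 6 vs 7, 3 vs 7] → C does not strictly dominate A (column Y: 6 ≤ 7)
  C vs B: [6 vs 6, 6 vs 7, 3 vs 4] → C does not strictly dominate B (column X: 6 ≤ 6)
No single strategy strictly dominates all others → no strictly dominant strategy.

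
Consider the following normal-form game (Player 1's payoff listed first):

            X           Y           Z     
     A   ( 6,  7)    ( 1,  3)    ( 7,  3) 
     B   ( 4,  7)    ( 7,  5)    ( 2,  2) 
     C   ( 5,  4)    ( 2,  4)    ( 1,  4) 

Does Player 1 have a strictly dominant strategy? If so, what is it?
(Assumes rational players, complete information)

No strictly dominant strategy exists for Player 1

Work:
A strategy strictly dominates another if it gives a strictly higher payoff against every opponent action. Compare each pair of P1's strategies column-by-column:
  A vs B: [6 vs 4, 1 vs 7, 7 vs 2] → A does not strictly dominate B (column Y: 1 ≤ 7)
  A vs C: [6 vs 5, 1 vs 2, 7 vs 1] → A does not strictly dominate C (column Y: 1 ≤ 2)
  B vs A: [4 vs 6, 7 vs 1, 2 vs 7] → B does not strictly dominate A (column X: 4 ≤ 6)
  B vs C: [4 vs 5, 7 vs 2, 2 vs 1] → B does not strictly dominate C (column X: 4 ≤ 5)
  C vs A: [5 vs 6, 2 vs 1, 1 vs 7] → C does not strictly dominate A (column X: 5 ≤ 6)
  C vs B: [5 vs 4, 2 vs 7, 1 vs 2] → C does not strictly dominate B (column Y: 2 ≤ 7)
No single strategy strictly dominates all others → no strictly dominant strategy.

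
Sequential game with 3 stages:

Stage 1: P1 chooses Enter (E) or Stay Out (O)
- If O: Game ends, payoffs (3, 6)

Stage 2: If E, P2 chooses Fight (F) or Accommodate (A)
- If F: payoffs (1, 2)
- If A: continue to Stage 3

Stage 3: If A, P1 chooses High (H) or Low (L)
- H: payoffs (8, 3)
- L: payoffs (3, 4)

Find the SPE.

SPE: (E, A, H); Outcome (8, 3)

Work:
Stage 3: P1 chooses H (8 vs 3)
Stage 2: P2: F->2, A->3 (anticipating H). Choose A
Stage 1: P1: O->3, E->8 (anticipating A, H). Choose E
SPE path: E -> A -> H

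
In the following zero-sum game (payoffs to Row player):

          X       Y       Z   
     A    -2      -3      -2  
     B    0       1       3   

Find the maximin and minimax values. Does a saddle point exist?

Maximin = 0, Minimax = 0, Saddle: True

Work:
Row minimums: [-3, 0] → maximin = 0
Column maximums: [0, 1, 3] → minimax = 0
Saddle point exists! Game value = 0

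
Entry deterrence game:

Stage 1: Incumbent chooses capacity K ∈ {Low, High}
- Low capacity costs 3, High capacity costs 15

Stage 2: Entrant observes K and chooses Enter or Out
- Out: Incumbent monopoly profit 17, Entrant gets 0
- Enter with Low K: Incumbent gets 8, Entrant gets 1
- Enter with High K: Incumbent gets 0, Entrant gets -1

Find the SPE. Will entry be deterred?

SPE: (Low, Enter|Low, Out|High); Entry not deterred. Incumbent net profit = 5, Entrant gets 1

Work:
After Low K: Entrant enters (1 > 0)
After High K: Entrant stays out (-1 < 0)
Incumbent: Low → 8−3=5, High → 17−15=2
Incumbent chooses Low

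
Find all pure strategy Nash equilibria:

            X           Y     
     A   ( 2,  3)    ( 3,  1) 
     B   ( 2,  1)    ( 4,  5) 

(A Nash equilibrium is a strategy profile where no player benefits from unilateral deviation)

Nash equilibrium: (A, X), (B, Y)

Work:
Best responses:
  P1 vs X: payoffs [2, 2] → best response A/B (payoff 2)
  P1 vs Y: payoffs [3, 4] → best response B (payoff 4)
  P2 vs A: payoffs [3, 1] → best response X (payoff 3)
  P2 vs B: payoffs [1, 5] → best response Y (payoff 5)
Mutual best responses: (A,X), (B,Y) → Nash equilibria.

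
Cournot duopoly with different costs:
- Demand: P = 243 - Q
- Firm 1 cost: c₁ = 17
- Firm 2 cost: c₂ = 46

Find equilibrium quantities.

q₁* = 85.0, q₂* = 56.0

Work:
Reaction: q₁ = (243 - 17 - q₂)/2
Reaction: q₂ = (243 - 46 - q₁)/2
Solve simultaneously:
q₁* = (243 - 2×17 + 46)/3 = 85.0
q₂* = (243 - 2×46 + 17)/3 = 56.0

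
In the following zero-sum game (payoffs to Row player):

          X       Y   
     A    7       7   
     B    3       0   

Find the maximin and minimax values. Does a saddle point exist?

Maximin = 7, Minimax = 7, Saddle: True

Work:
Row minimums: [7, 0] → maximin = 7
Column maximums: [7, 7] → minimax = 7
Saddle point exists! Game value = 7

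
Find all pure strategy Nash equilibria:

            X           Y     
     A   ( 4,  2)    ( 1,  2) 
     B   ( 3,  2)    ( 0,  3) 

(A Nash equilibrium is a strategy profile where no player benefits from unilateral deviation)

Nash equilibrium: (A, X), (A, Y)

Work:
Best responses:
  P1 vs X: payoffs [4, 3] → best response A (payoff 4)
  P1 vs Y: payoffs [1, 0] → best response A (payoff 1)
  P2 vs A: payoffs [2, 2] → best response X/Y (payoff 2)
  P2 vs B: payoffs [2, 3] → best response Y (payoff 3)
Mutual best responses: (A,X), (A,Y) → Nash equilibria.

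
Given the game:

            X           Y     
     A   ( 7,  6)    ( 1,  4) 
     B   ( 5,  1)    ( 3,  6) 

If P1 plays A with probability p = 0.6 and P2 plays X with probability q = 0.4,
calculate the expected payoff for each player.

E[P1] = 3.56, E[P2] = 4.48

Work:
E[P1] = p·q·π₁(A,X) + p·(1-q)·π₁(A,Y) + (1-p)·q·π₁(B,X) + (1-p)·(1-q)·π₁(B,Y)
= 0.6·0.4·7 + 0.6·0.6·1 + 0.4·0.4·5 + 0.4·0.6·3
= 3.56

E[P2] = 4.48 (similar calculation)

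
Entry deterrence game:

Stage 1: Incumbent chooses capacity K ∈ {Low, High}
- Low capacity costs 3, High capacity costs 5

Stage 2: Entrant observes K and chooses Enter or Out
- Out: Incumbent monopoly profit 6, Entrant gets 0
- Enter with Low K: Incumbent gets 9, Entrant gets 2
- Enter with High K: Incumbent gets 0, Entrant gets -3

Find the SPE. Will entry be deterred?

SPE: (Low, Enter|Low, Out|High); Entry not deterred. Incumbent net profit = 6, Entrant gets 2

Work:
After Low K: Entrant enters (2 > 0)
After High K: Entrant stays out (-3 < 0)
Incumbent: Low → 9−3=6, High → 6−5=1
Incumbent chooses Low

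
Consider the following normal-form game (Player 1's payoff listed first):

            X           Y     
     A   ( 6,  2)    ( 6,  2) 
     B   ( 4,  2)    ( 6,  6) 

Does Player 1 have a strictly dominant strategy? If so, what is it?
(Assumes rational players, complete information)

No strictly dominant strategy exists for Player 1

Work:
A strategy strictly dominates another if it gives a strictly higher payoff against every opponent action. Compare each pair of P1's strategies column-by-column:
  A vs B: [6 vs 4, 6 vs 6] → A does not strictly dominate B (column Y: 6 ≤ 6)
  B vs A: [4 vs 6, 6 vs 6] → B does not strictly dominate A (column X: 4 ≤ 6)
No single strategy strictly dominates all others → no strictly dominant strategy.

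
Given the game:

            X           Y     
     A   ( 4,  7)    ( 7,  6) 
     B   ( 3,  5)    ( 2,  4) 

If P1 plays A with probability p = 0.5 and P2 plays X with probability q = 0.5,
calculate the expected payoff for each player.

E[P1] = 4.0, E[P2] = 5.5

Work:
E[P1] = p·q·π₁(A,X) + p·(1-q)·π₁(A,Y) + (1-p)·q·π₁(B,X) + (1-p)·(1-q)·π₁(B,Y)
= 0.5·0.5·4 + 0.5·0.5·7 + 0.5·0.5·3 + 0.5·0.5·2
= 4.0

E[P2] = 5.5 (similar calculation)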